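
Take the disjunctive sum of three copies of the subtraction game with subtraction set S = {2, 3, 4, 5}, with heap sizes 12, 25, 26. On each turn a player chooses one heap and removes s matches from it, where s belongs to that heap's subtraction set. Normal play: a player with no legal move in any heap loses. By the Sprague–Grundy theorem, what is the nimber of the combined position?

All heaps use S = {2, 3, 4, 5}:
G(0) = 0
G(1) = mex{} = 0
G(2) = mex{0} = 1
G(3) = mex{0,0} = 1
G(4) = mex{1,0,0} = 2
G(5) = mex{1,1,0,0} = 2
G(6) = mex{2,1,1,0} = 3
G(7) = mex{2,2,1,1} = 0
G(8) = mex{3,2,2,1} = 0
G(9) = mex{0,3,2,2} = 1
G(10) = mex{0,0,3,2} = 1
G(11) = mex{1,0,0,3} = 2
G(12) = mex{1,1,0,0} = 2
G(13) = mex{2,1,1,0} = 3
G(14) = mex{2,2,1,1} = 0
G(15) = mex{3,2,2,1} = 0
G(16) = mex{0,3,2,2} = 1
G(17) = mex{0,0,3,2} = 1
G(18) = mex{1,0,0,3} = 2
G(19) = mex{1,1,0,0} = 2
G(20) = mex{2,1,1,0} = 3
G(21) = mex{2,2,1,1} = 0
G(22) = mex{3,2,2,1} = 0
G(23) = mex{0,3,2,2} = 1
G(24) = mex{0,0,3,2} = 1
G(25) = mex{1,0,0,3} = 2
G(26) = mex{1,1,0,0} = 2
Heap A: G(12) = 2.
Heap B: G(25) = 2.
Heap C: G(26) = 2.
Combined Grundy value = 2 ⊕ 2 ⊕ 2 = 2.

2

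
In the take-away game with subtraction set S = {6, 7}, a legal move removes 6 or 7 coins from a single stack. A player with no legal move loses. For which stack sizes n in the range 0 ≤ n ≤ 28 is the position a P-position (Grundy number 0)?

n :  0  1  2  3  4  5  6  7  8  9 10 11 12 13 14 15 16 17 18 19 20 21 22 23 24 25 26 27 28
G :  0  0  0  0  0  0  1  1  1  1  1  1  2  0  0  0  0  0  0  1  1  1  1  1  1  2  0  0  0
P-positions are exactly the n with G(n) = 0.

0, 1, 2, 3, 4, 5, 13, 14, 15, 16, 17, 18, 26, 27, 28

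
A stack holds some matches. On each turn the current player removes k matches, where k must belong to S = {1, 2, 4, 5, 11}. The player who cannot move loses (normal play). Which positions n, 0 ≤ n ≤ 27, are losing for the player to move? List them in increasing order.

G(0) = 0
G(1) = mex{0} = 1
G(2) = mex{1,0} = 2
G(3) = mex{2,1} = 0
G(4) = mex{0,2,0} = 1
G(5) = mex{1,0,1,0} = 2
G(6) = mex{2,1,2,1} = 0
G(7) = mex{0,2,0,2} = 1
G(8) = mex{1,0,1,0} = 2
G(9) = mex{2,1,2,1} = 0
G(10) = mex{0,2,0,2} = 1
G(11) = mex{1,0,1,0,0} = 2
G(12) = mex{2,1,2,1,1} = 0
G(13) = mex{0,2,0,2,2} = 1
G(14) = mex{1,0,1,0,0} = 2
G(15) = mex{2,1,2,1,1} = 0
G(16) = mex{0,2,0,2,2} = 1
G(17) = mex{1,0,1,0,0} = 2
G(18) = mex{2,1,2,1,1} = 0
G(19) = mex{0,2,0,2,2} = 1
G(20) = mex{1,0,1,0,0} = 2
G(21) = mex{2,1,2,1,1} = 0
G(22) = mex{0,2,0,2,2} = 1
G(23) = mex{1,0,1,0,0} = 2
G(24) = mex{2,1,2,1,1} = 0
G(25) = mex{0,2,0,2,2} = 1
G(26) = mex{1,0,1,0,0} = 2
G(27) = mex{2,1,2,1,1} = 0
P-positions are exactly the n with G(n) = 0.

0, 3, 6, 9, 12, 15, 18, 21, 24, 27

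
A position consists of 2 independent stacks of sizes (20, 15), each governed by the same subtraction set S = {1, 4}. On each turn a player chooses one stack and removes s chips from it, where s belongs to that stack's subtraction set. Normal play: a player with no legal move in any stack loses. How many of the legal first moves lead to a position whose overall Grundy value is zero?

All stacks use S = {1, 4}:
G(0) = 0
G(1) = mex{0} = 1
G(2) = mex{1} = 0
G(3) = mex{0} = 1
G(4) = mex{1,0} = 2
G(5) = mex{2,1} = 0
G(6) = mex{0,0} = 1
G(7) = mex{1,1} = 0
G(8) = mex{0,2} = 1
G(9) = mex{1,0} = 2
G(10) = mex{2,1} = 0
G(11) = mex{0,0} = 1
G(12) = mex{1,1} = 0
G(13) = mex{0,2} = 1
G(14) = mex{1,0} = 2
G(15) = mex{2,1} = 0
G(16) = mex{0,0} = 1
G(17) = mex{1,1} = 0
G(18) = mex{0,2} = 1
G(19) = mex{1,0} = 2
G(20) = mex{2,1} = 0
Stack A: G(20) = 0.
Stack B: G(15) = 0.
Combined Grundy value = 0 ⊕ 0 = 0.
A winning move leaves total XOR = 0, i.e. changes one component's Grundy value g to g ⊕ X where X is the current total.
Stack A: target g' = 0⊕0 = 0, but every legal move changes the Grundy value (mex property), so 0 moves.
Stack B: target g' = 0⊕0 = 0, but every legal move changes the Grundy value (mex property), so 0 moves.

0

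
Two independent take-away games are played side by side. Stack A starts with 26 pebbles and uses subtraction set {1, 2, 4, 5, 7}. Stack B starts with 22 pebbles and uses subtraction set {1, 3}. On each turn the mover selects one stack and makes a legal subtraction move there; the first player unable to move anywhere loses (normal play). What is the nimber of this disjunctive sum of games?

2

Stack A, S = {1, 2, 4, 5, 7}:
G(0) = 0
G(1) = mex{0} = 1
G(2) = mex{1,0} = 2
G(3) = mex{2,1} = 0
G(4) = mex{0,2,0} = 1
G(5) = mex{1,0,1,0} = 2
G(6) = mex{2,1,2,1} = 0
G(7) = mex{0,2,0,2,0} = 1
G(8) = mex{1,0,1,0,1} = 2
G(9) = mex{2,1,2,1,2} = 0
G(10) = mex{0,2,0,2,0} = 1
G(11) = mex{1,0,1,0,1} = 2
G(12) = mex{2,1,2,1,2} = 0
G(13) = mex{0,2,0,2,0} = 1
G(14) = mex{1,0,1,0,1} = 2
G(15) = mex{2,1,2,1,2} = 0
G(16) = mex{0,2,0,2,0} = 1
G(17) = mex{1,0,1,0,1} = 2
G(18) = mex{2,1,2,1,2} = 0
G(19) = mex{0,2,0,2,0} = 1
G(20) = mex{1,0,1,0,1} = 2
G(21) = mex{2,1,2,1,2} = 0
G(22) = mex{0,2,0,2,0} = 1
G(23) = mex{1,0,1,0,1} = 2
G(24) = mex{2,1,2,1,2} = 0
G(25) = mex{0,2,0,2,0} = 1
G(26) = mex{1,0,1,0,1} = 2
G_A(26) = 2.
Stack B, S = {1, 3}:
n :  0  1  2  3  4  5  6  7  8  9 10 11 12 13 14 15 16 17 18 19 20 21 22
G :  0  1  0  1  0  1  0  1  0  1  0  1  0  1  0  1  0  1  0  1  0  1  0
G_B(22) = 0.
Combined Grundy value = 2 ⊕ 0 = 2.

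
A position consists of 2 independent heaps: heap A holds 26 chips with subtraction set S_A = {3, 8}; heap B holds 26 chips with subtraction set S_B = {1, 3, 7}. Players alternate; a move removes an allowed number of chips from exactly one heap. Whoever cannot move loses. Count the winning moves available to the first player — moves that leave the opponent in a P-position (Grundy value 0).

5

Heap A, S = {3, 8}:
n :  0  1  2  3  4  5  6  7  8  9 10 11 12 13 14 15 16 17 18 19 20 21 22 23 24 25 26
G :  0  0  0  1  1  1  0  0  2  1  1  0  0  0  1  1  1  0  0  2  1  1  0  0  0  1  1
G_A(26) = 1.
Heap B, S = {1, 3, 7}:
n :  0  1  2  3  4  5  6  7  8  9 10 11 12 13 14 15 16 17 18 19 20 21 22 23 24 25 26
G :  0  1  0  1  0  1  0  1  0  1  0  1  0  1  0  1  0  1  0  1  0  1  0  1  0  1  0
G_B(26) = 0.
Combined Grundy value = 1 ⊕ 0 = 1.
A winning move leaves total XOR = 0, i.e. changes one component's Grundy value g to g ⊕ X where X is the current total.
Heap A: need g' = 1⊕1 = 0. Options: 26−3→G=0, 26−8→G=0. Hits: 2.
Heap B: need g' = 0⊕1 = 1. Options: 26−1→G=1, 26−3→G=1, 26−7→G=1. Hits: 3.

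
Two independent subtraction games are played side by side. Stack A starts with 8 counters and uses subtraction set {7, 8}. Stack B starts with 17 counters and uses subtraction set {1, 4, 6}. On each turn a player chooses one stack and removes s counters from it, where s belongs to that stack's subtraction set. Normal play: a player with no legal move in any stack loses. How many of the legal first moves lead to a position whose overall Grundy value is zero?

Stack A, S = {7, 8}:
G(0) = 0
G(1) = mex{} = 0
G(2) = mex{} = 0
G(3) = mex{} = 0
G(4) = mex{} = 0
G(5) = mex{} = 0
G(6) = mex{} = 0
G(7) = mex{0} = 1
G(8) = mex{0,0} = 1
G_A(8) = 1.
Stack B, S = {1, 4, 6}:
G(0) = 0
G(1) = mex{0} = 1
G(2) = mex{1} = 0
G(3) = mex{0} = 1
G(4) = mex{1,0} = 2
G(5) = mex{2,1} = 0
G(6) = mex{0,0,0} = 1
G(7) = mex{1,1,1} = 0
G(8) = mex{0,2,0} = 1
G(9) = mex{1,0,1} = 2
G(10) = mex{2,1,2} = 0
G(11) = mex{0,0,0} = 1
G(12) = mex{1,1,1} = 0
G(13) = mex{0,2,0} = 1
G(14) = mex{1,0,1} = 2
G(15) = mex{2,1,2} = 0
G(16) = mex{0,0,0} = 1
G(17) = mex{1,1,1} = 0
G_B(17) = 0.
Combined Grundy value = 1 ⊕ 0 = 1.
A winning move leaves total XOR = 0, i.e. changes one component's Grundy value g to g ⊕ X where X is the current total.
Stack A: need g' = 1⊕1 = 0. Options: 8−7→G=0, 8−8→G=0. Hits: 2.
Stack B: need g' = 0⊕1 = 1. Options: 17−1→G=1, 17−4→G=1, 17−6→G=1. Hits: 3.

5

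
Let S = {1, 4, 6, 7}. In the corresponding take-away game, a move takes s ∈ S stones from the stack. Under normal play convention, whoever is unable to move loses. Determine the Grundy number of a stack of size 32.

G(0) = 0
G(1) = mex{0} = 1
G(2) = mex{1} = 0
G(3) = mex{0} = 1
G(4) = mex{1,0} = 2
G(5) = mex{2,1} = 0
G(6) = mex{0,0,0} = 1
G(7) = mex{1,1,1,0} = 2
G(8) = mex{2,2,0,1} = 3
G(9) = mex{3,0,1,0} = 2
G(10) = mex{2,1,2,1} = 0
G(11) = mex{0,2,0,2} = 1
G(12) = mex{1,3,1,0} = 2
G(13) = mex{2,2,2,1} = 0
G(14) = mex{0,0,3,2} = 1
G(15) = mex{1,1,2,3} = 0
G(16) = mex{0,2,0,2} = 1
G(17) = mex{1,0,1,0} = 2
G(18) = mex{2,1,2,1} = 0
G(19) = mex{0,0,0,2} = 1
G(20) = mex{1,1,1,0} = 2
G(21) = mex{2,2,0,1} = 3
G(22) = mex{3,0,1,0} = 2
G(23) = mex{2,1,2,1} = 0
G(24) = mex{0,2,0,2} = 1
G(25) = mex{1,3,1,0} = 2
G(26) = mex{2,2,2,1} = 0
G(27) = mex{0,0,3,2} = 1
G(28) = mex{1,1,2,3} = 0
G(29) = mex{0,2,0,2} = 1
G(30) = mex{1,0,1,0} = 2
G(31) = mex{2,1,2,1} = 0
G(32) = mex{0,0,0,2} = 1

1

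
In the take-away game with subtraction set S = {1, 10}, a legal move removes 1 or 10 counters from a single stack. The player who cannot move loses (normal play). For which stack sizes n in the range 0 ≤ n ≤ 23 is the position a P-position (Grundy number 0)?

0, 2, 4, 6, 8, 11, 13, 15, 17, 19, 22

n :  0  1  2  3  4  5  6  7  8  9 10 11 12 13 14 15 16 17 18 19 20 21 22 23
G :  0  1  0  1  0  1  0  1  0  1  2  0  1  0  1  0  1  0  1  0  1  2  0  1
P-positions are exactly the n with G(n) = 0.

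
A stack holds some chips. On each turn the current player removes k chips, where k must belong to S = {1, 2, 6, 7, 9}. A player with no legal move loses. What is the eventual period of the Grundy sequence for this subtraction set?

8

n :  0  1  2  3  4  5  6  7  8  9 10 11 12 13 14 15 16 17 18
G :  0  1  2  0  1  2  3  4  0  1  2  0  1  2  3  4  0  1  2
G(n+8) = G(n) holds for n = 0,…,8 (a full window of length max(S) = 9), so the sequence is purely periodic with period 8.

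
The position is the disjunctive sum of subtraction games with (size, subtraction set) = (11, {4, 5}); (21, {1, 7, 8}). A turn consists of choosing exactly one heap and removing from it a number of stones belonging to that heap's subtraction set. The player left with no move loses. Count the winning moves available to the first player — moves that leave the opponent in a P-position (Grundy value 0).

Heap A, S = {4, 5}:
n :  0  1  2  3  4  5  6  7  8  9 10 11
G :  0  0  0  0  1  1  1  1  2  0  0  0
G_A(11) = 0.
Heap B, S = {1, 7, 8}:
G(0) = 0
G(1) = mex{0} = 1
G(2) = mex{1} = 0
G(3) = mex{0} = 1
G(4) = mex{1} = 0
G(5) = mex{0} = 1
G(6) = mex{1} = 0
G(7) = mex{0,0} = 1
G(8) = mex{1,1,0} = 2
G(9) = mex{2,0,1} = 3
G(10) = mex{3,1,0} = 2
G(11) = mex{2,0,1} = 3
G(12) = mex{3,1,0} = 2
G(13) = mex{2,0,1} = 3
G(14) = mex{3,1,0} = 2
G(15) = mex{2,2,1} = 0
G(16) = mex{0,3,2} = 1
G(17) = mex{1,2,3} = 0
G(18) = mex{0,3,2} = 1
G(19) = mex{1,2,3} = 0
G(20) = mex{0,3,2} = 1
G(21) = mex{1,2,3} = 0
G_B(21) = 0.
Combined Grundy value = 0 ⊕ 0 = 0.
A winning move leaves total XOR = 0, i.e. changes one component's Grundy value g to g ⊕ X where X is the current total.
Heap A: target g' = 0⊕0 = 0, but every legal move changes the Grundy value (mex property), so 0 moves.
Heap B: target g' = 0⊕0 = 0, but every legal move changes the Grundy value (mex property), so 0 moves.

0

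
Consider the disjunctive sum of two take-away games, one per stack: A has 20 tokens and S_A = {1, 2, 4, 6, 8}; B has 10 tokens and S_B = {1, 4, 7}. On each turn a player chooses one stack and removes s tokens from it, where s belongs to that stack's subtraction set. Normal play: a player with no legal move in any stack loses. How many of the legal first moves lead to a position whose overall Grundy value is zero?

0

Stack A, S = {1, 2, 4, 6, 8}:
G(0) = 0
G(1) = mex{0} = 1
G(2) = mex{1,0} = 2
G(3) = mex{2,1} = 0
G(4) = mex{0,2,0} = 1
G(5) = mex{1,0,1} = 2
G(6) = mex{2,1,2,0} = 3
G(7) = mex{3,2,0,1} = 4
G(8) = mex{4,3,1,2,0} = 5
G(9) = mex{5,4,2,0,1} = 3
G(10) = mex{3,5,3,1,2} = 0
G(11) = mex{0,3,4,2,0} = 1
G(12) = mex{1,0,5,3,1} = 2
G(13) = mex{2,1,3,4,2} = 0
G(14) = mex{0,2,0,5,3} = 1
G(15) = mex{1,0,1,3,4} = 2
G(16) = mex{2,1,2,0,5} = 3
G(17) = mex{3,2,0,1,3} = 4
G(18) = mex{4,3,1,2,0} = 5
G(19) = mex{5,4,2,0,1} = 3
G(20) = mex{3,5,3,1,2} = 0
G_A(20) = 0.
Stack B, S = {1, 4, 7}:
n :  0  1  2  3  4  5  6  7  8  9 10
G :  0  1  0  1  2  0  1  2  0  1  0
G_B(10) = 0.
Combined Grundy value = 0 ⊕ 0 = 0.
A winning move leaves total XOR = 0, i.e. changes one component's Grundy value g to g ⊕ X where X is the current total.
Stack A: target g' = 0⊕0 = 0, but every legal move changes the Grundy value (mex property), so 0 moves.
Stack B: target g' = 0⊕0 = 0, but every legal move changes the Grundy value (mex property), so 0 moves.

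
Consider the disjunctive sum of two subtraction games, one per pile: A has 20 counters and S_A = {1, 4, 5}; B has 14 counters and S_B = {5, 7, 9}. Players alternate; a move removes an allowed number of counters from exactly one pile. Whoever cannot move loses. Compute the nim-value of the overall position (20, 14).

2

Pile A, S = {1, 4, 5}:
n :  0  1  2  3  4  5  6  7  8  9 10 11 12 13 14 15 16 17 18 19 20
G :  0  1  0  1  2  3  2  3  0  1  0  1  2  3  2  3  0  1  0  1  2
G_A(20) = 2.
Pile B, S = {5, 7, 9}:
n :  0  1  2  3  4  5  6  7  8  9 10 11 12 13 14
G :  0  0  0  0  0  1  1  1  1  1  2  2  2  2  0
G_B(14) = 0.
Combined Grundy value = 2 ⊕ 0 = 2.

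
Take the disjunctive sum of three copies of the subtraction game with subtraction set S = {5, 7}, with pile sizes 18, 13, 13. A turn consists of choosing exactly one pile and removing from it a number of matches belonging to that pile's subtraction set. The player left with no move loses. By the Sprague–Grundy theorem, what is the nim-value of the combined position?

1

All piles use S = {5, 7}:
n :  0  1  2  3  4  5  6  7  8  9 10 11 12 13 14 15 16 17 18
G :  0  0  0  0  0  1  1  1  1  1  2  2  0  0  0  0  0  1  1
Pile A: G(18) = 1.
Pile B: G(13) = 0.
Pile C: G(13) = 0.
Combined Grundy value = 1 ⊕ 0 ⊕ 0 = 1.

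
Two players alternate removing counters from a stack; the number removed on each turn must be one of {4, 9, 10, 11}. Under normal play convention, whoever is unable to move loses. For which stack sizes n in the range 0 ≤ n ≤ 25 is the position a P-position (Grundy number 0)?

0, 1, 2, 3, 8, 15, 16, 21, 22, 23

n :  0  1  2  3  4  5  6  7  8  9 10 11 12 13 14 15 16 17 18 19 20 21 22 23 24 25
G :  0  0  0  0  1  1  1  1  0  2  2  2  1  3  3  0  0  2  4  1  1  0  0  0  2  1
P-positions are exactly the n with G(n) = 0.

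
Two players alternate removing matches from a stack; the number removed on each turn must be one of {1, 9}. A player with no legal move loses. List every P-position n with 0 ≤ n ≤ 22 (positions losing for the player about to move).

0, 2, 4, 6, 8, 10, 12, 14, 16, 18, 20, 22

G(0) = 0
G(1) = mex{0} = 1
G(2) = mex{1} = 0
G(3) = mex{0} = 1
G(4) = mex{1} = 0
G(5) = mex{0} = 1
G(6) = mex{1} = 0
G(7) = mex{0} = 1
G(8) = mex{1} = 0
G(9) = mex{0,0} = 1
G(10) = mex{1,1} = 0
G(11) = mex{0,0} = 1
G(12) = mex{1,1} = 0
G(13) = mex{0,0} = 1
G(14) = mex{1,1} = 0
G(15) = mex{0,0} = 1
G(16) = mex{1,1} = 0
G(17) = mex{0,0} = 1
G(18) = mex{1,1} = 0
G(19) = mex{0,0} = 1
G(20) = mex{1,1} = 0
G(21) = mex{0,0} = 1
G(22) = mex{1,1} = 0
P-positions are exactly the n with G(n) = 0.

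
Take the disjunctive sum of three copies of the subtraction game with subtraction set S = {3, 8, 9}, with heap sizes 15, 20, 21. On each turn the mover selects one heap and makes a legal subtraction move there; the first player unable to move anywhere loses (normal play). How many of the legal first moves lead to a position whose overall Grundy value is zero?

8

All heaps use S = {3, 8, 9}:
G(0) = 0
G(1) = mex{} = 0
G(2) = mex{} = 0
G(3) = mex{0} = 1
G(4) = mex{0} = 1
G(5) = mex{0} = 1
G(6) = mex{1} = 0
G(7) = mex{1} = 0
G(8) = mex{1,0} = 2
G(9) = mex{0,0,0} = 1
G(10) = mex{0,0,0} = 1
G(11) = mex{2,1,0} = 3
G(12) = mex{1,1,1} = 0
G(13) = mex{1,1,1} = 0
G(14) = mex{3,0,1} = 2
G(15) = mex{0,0,0} = 1
G(16) = mex{0,2,0} = 1
G(17) = mex{2,1,2} = 0
G(18) = mex{1,1,1} = 0
G(19) = mex{1,3,1} = 0
G(20) = mex{0,0,3} = 1
G(21) = mex{0,0,0} = 1
Heap A: G(15) = 1.
Heap B: G(20) = 1.
Heap C: G(21) = 1.
Combined Grundy value = 1 ⊕ 1 ⊕ 1 = 1.
A winning move leaves total XOR = 0, i.e. changes one component's Grundy value g to g ⊕ X where X is the current total.
Heap A: need g' = 1⊕1 = 0. Options: 15−3→G=0, 15−8→G=0, 15−9→G=0. Hits: 3.
Heap B: need g' = 1⊕1 = 0. Options: 20−3→G=0, 20−8→G=0, 20−9→G=3. Hits: 2.
Heap C: need g' = 1⊕1 = 0. Options: 21−3→G=0, 21−8→G=0, 21−9→G=0. Hits: 3.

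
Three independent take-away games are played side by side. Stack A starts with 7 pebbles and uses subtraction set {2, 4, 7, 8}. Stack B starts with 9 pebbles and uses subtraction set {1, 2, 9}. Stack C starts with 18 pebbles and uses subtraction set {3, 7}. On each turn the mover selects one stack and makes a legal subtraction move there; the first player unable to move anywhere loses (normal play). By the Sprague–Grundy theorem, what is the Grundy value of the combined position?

Stack A, S = {2, 4, 7, 8}:
n : 0 1 2 3 4 5 6 7
G : 0 0 1 1 2 2 0 3
G_A(7) = 3.
Stack B, S = {1, 2, 9}:
n : 0 1 2 3 4 5 6 7 8 9
G : 0 1 2 0 1 2 0 1 2 3
G_B(9) = 3.
Stack C, S = {3, 7}:
G(0) = 0
G(1) = mex{} = 0
G(2) = mex{} = 0
G(3) = mex{0} = 1
G(4) = mex{0} = 1
G(5) = mex{0} = 1
G(6) = mex{1} = 0
G(7) = mex{1,0} = 2
G(8) = mex{1,0} = 2
G(9) = mex{0,0} = 1
G(10) = mex{2,1} = 0
G(11) = mex{2,1} = 0
G(12) = mex{1,1} = 0
G(13) = mex{0,0} = 1
G(14) = mex{0,2} = 1
G(15) = mex{0,2} = 1
G(16) = mex{1,1} = 0
G(17) = mex{1,0} = 2
G(18) = mex{1,0} = 2
G_C(18) = 2.
Combined Grundy value = 3 ⊕ 3 ⊕ 2 = 2.

2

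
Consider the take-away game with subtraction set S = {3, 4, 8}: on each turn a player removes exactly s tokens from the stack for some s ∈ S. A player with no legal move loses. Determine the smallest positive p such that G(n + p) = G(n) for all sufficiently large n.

G(0) = 0
G(1) = mex{} = 0
G(2) = mex{} = 0
G(3) = mex{0} = 1
G(4) = mex{0,0} = 1
G(5) = mex{0,0} = 1
G(6) = mex{1,0} = 2
G(7) = mex{1,1} = 0
G(8) = mex{1,1,0} = 2
G(9) = mex{2,1,0} = 3
G(10) = mex{0,2,0} = 1
G(11) = mex{2,0,1} = 3
G(12) = mex{3,2,1} = 0
G(13) = mex{1,3,1} = 0
G(14) = mex{3,1,2} = 0
G(15) = mex{0,3,0} = 1
G(16) = mex{0,0,2} = 1
G(17) = mex{0,0,3} = 1
G(18) = mex{1,0,1} = 2
G(19) = mex{1,1,3} = 0
G(20) = mex{1,1,0} = 2
G(21) = mex{2,1,0} = 3
G(22) = mex{0,2,0} = 1
G(23) = mex{2,0,1} = 3
G(24) = mex{3,2,1} = 0
G(25) = mex{1,3,1} = 0
G(n+12) = G(n) holds for n = 0,…,7 (a full window of length max(S) = 8), so the sequence is purely periodic with period 12.

12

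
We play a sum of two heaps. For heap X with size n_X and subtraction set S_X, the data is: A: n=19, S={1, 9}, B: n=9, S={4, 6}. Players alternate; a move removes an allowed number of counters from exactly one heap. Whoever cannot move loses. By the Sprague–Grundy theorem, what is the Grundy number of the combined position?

3

Heap A, S = {1, 9}:
n :  0  1  2  3  4  5  6  7  8  9 10 11 12 13 14 15 16 17 18 19
G :  0  1  0  1  0  1  0  1  0  1  0  1  0  1  0  1  0  1  0  1
G_A(19) = 1.
Heap B, S = {4, 6}:
n : 0 1 2 3 4 5 6 7 8 9
G : 0 0 0 0 1 1 1 1 2 2
G_B(9) = 2.
Combined Grundy value = 1 ⊕ 2 = 3.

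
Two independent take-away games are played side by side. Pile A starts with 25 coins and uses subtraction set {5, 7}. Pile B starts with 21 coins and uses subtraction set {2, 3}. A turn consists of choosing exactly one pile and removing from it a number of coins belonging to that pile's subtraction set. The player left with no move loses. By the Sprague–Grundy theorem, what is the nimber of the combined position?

Pile A, S = {5, 7}:
G(0) = 0
G(1) = mex{} = 0
G(2) = mex{} = 0
G(3) = mex{} = 0
G(4) = mex{} = 0
G(5) = mex{0} = 1
G(6) = mex{0} = 1
G(7) = mex{0,0} = 1
G(8) = mex{0,0} = 1
G(9) = mex{0,0} = 1
G(10) = mex{1,0} = 2
G(11) = mex{1,0} = 2
G(12) = mex{1,1} = 0
G(13) = mex{1,1} = 0
G(14) = mex{1,1} = 0
G(15) = mex{2,1} = 0
G(16) = mex{2,1} = 0
G(17) = mex{0,2} = 1
G(18) = mex{0,2} = 1
G(19) = mex{0,0} = 1
G(20) = mex{0,0} = 1
G(21) = mex{0,0} = 1
G(22) = mex{1,0} = 2
G(23) = mex{1,0} = 2
G(24) = mex{1,1} = 0
G(25) = mex{1,1} = 0
G_A(25) = 0.
Pile B, S = {2, 3}:
G(0) = 0
G(1) = mex{} = 0
G(2) = mex{0} = 1
G(3) = mex{0,0} = 1
G(4) = mex{1,0} = 2
G(5) = mex{1,1} = 0
G(6) = mex{2,1} = 0
G(7) = mex{0,2} = 1
G(8) = mex{0,0} = 1
G(9) = mex{1,0} = 2
G(10) = mex{1,1} = 0
G(11) = mex{2,1} = 0
G(12) = mex{0,2} = 1
G(13) = mex{0,0} = 1
G(14) = mex{1,0} = 2
G(15) = mex{1,1} = 0
G(16) = mex{2,1} = 0
G(17) = mex{0,2} = 1
G(18) = mex{0,0} = 1
G(19) = mex{1,0} = 2
G(20) = mex{1,1} = 0
G(21) = mex{2,1} = 0
G_B(21) = 0.
Combined Grundy value = 0 ⊕ 0 = 0.

0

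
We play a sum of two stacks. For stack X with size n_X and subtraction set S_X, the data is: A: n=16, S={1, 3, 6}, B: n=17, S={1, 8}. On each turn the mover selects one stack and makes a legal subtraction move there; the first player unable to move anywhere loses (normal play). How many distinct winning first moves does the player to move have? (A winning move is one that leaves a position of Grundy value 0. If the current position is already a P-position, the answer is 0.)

Stack A, S = {1, 3, 6}:
G(0) = 0
G(1) = mex{0} = 1
G(2) = mex{1} = 0
G(3) = mex{0,0} = 1
G(4) = mex{1,1} = 0
G(5) = mex{0,0} = 1
G(6) = mex{1,1,0} = 2
G(7) = mex{2,0,1} = 3
G(8) = mex{3,1,0} = 2
G(9) = mex{2,2,1} = 0
G(10) = mex{0,3,0} = 1
G(11) = mex{1,2,1} = 0
G(12) = mex{0,0,2} = 1
G(13) = mex{1,1,3} = 0
G(14) = mex{0,0,2} = 1
G(15) = mex{1,1,0} = 2
G(16) = mex{2,0,1} = 3
G_A(16) = 3.
Stack B, S = {1, 8}:
G(0) = 0
G(1) = mex{0} = 1
G(2) = mex{1} = 0
G(3) = mex{0} = 1
G(4) = mex{1} = 0
G(5) = mex{0} = 1
G(6) = mex{1} = 0
G(7) = mex{0} = 1
G(8) = mex{1,0} = 2
G(9) = mex{2,1} = 0
G(10) = mex{0,0} = 1
G(11) = mex{1,1} = 0
G(12) = mex{0,0} = 1
G(13) = mex{1,1} = 0
G(14) = mex{0,0} = 1
G(15) = mex{1,1} = 0
G(16) = mex{0,2} = 1
G(17) = mex{1,0} = 2
G_B(17) = 2.
Combined Grundy value = 3 ⊕ 2 = 1.
A winning move leaves total XOR = 0, i.e. changes one component's Grundy value g to g ⊕ X where X is the current total.
Stack A: need g' = 3⊕1 = 2. Options: 16−1→G=2, 16−3→G=0, 16−6→G=1. Hits: 1.
Stack B: need g' = 2⊕1 = 3. Options: 17−1→G=1, 17−8→G=0. Hits: 0.

1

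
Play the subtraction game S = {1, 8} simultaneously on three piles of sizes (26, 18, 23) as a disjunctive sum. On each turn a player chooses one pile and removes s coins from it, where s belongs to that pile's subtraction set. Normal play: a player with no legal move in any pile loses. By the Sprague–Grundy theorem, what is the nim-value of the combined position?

3

All piles use S = {1, 8}:
n :  0  1  2  3  4  5  6  7  8  9 10 11 12 13 14 15 16 17 18 19 20 21 22 23 24 25 26
G :  0  1  0  1  0  1  0  1  2  0  1  0  1  0  1  0  1  2  0  1  0  1  0  1  0  1  2
Pile A: G(26) = 2.
Pile B: G(18) = 0.
Pile C: G(23) = 1.
Combined Grundy value = 2 ⊕ 0 ⊕ 1 = 3.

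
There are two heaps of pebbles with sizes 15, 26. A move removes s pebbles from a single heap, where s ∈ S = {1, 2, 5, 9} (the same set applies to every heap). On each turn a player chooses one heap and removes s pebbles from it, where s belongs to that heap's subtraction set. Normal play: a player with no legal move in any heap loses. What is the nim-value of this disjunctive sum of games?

All heaps use S = {1, 2, 5, 9}:
n :  0  1  2  3  4  5  6  7  8  9 10 11 12 13 14 15 16 17 18 19 20 21 22 23 24 25 26
G :  0  1  2  0  1  2  0  1  2  3  0  1  2  0  1  2  0  1  2  3  0  1  2  0  1  2  0
Heap A: G(15) = 2.
Heap B: G(26) = 0.
Combined Grundy value = 2 ⊕ 0 = 2.

2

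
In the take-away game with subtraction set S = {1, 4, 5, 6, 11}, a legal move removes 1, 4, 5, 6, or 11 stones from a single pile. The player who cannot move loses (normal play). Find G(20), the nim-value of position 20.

G(0) = 0
G(1) = mex{0} = 1
G(2) = mex{1} = 0
G(3) = mex{0} = 1
G(4) = mex{1,0} = 2
G(5) = mex{2,1,0} = 3
G(6) = mex{3,0,1,0} = 2
G(7) = mex{2,1,0,1} = 3
G(8) = mex{3,2,1,0} = 4
G(9) = mex{4,3,2,1} = 0
G(10) = mex{0,2,3,2} = 1
G(11) = mex{1,3,2,3,0} = 4
G(12) = mex{4,4,3,2,1} = 0
G(13) = mex{0,0,4,3,0} = 1
G(14) = mex{1,1,0,4,1} = 2
G(15) = mex{2,4,1,0,2} = 3
G(16) = mex{3,0,4,1,3} = 2
G(17) = mex{2,1,0,4,2} = 3
G(18) = mex{3,2,1,0,3} = 4
G(19) = mex{4,3,2,1,4} = 0
G(20) = mex{0,2,3,2,0} = 1

1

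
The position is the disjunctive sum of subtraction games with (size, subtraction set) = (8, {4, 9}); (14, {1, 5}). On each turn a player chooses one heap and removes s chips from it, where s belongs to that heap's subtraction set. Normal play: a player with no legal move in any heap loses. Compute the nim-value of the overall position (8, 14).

Heap A, S = {4, 9}:
n : 0 1 2 3 4 5 6 7 8
G : 0 0 0 0 1 1 1 1 0
G_A(8) = 0.
Heap B, S = {1, 5}:
n :  0  1  2  3  4  5  6  7  8  9 10 11 12 13 14
G :  0  1  0  1  0  1  0  1  0  1  0  1  0  1  0
G_B(14) = 0.
Combined Grundy value = 0 ⊕ 0 = 0.

0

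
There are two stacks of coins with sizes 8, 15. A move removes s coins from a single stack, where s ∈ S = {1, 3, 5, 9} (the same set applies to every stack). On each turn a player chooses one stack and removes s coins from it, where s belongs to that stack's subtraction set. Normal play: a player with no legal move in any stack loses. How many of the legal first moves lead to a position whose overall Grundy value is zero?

All stacks use S = {1, 3, 5, 9}:
G(0) = 0
G(1) = mex{0} = 1
G(2) = mex{1} = 0
G(3) = mex{0,0} = 1
G(4) = mex{1,1} = 0
G(5) = mex{0,0,0} = 1
G(6) = mex{1,1,1} = 0
G(7) = mex{0,0,0} = 1
G(8) = mex{1,1,1} = 0
G(9) = mex{0,0,0,0} = 1
G(10) = mex{1,1,1,1} = 0
G(11) = mex{0,0,0,0} = 1
G(12) = mex{1,1,1,1} = 0
G(13) = mex{0,0,0,0} = 1
G(14) = mex{1,1,1,1} = 0
G(15) = mex{0,0,0,0} = 1
Stack A: G(8) = 0.
Stack B: G(15) = 1.
Combined Grundy value = 0 ⊕ 1 = 1.
A winning move leaves total XOR = 0, i.e. changes one component's Grundy value g to g ⊕ X where X is the current total.
Stack A: need g' = 0⊕1 = 1. Options: 8−1→G=1, 8−3→G=1, 8−5→G=1. Hits: 3.
Stack B: need g' = 1⊕1 = 0. Options: 15−1→G=0, 15−3→G=0, 15−5→G=0, 15−9→G=0. Hits: 4.

7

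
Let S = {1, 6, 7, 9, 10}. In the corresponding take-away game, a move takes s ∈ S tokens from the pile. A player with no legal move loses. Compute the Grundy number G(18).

G(0) = 0
G(1) = mex{0} = 1
G(2) = mex{1} = 0
G(3) = mex{0} = 1
G(4) = mex{1} = 0
G(5) = mex{0} = 1
G(6) = mex{1,0} = 2
G(7) = mex{2,1,0} = 3
G(8) = mex{3,0,1} = 2
G(9) = mex{2,1,0,0} = 3
G(10) = mex{3,0,1,1,0} = 2
G(11) = mex{2,1,0,0,1} = 3
G(12) = mex{3,2,1,1,0} = 4
G(13) = mex{4,3,2,0,1} = 5
G(14) = mex{5,2,3,1,0} = 4
G(15) = mex{4,3,2,2,1} = 0
G(16) = mex{0,2,3,3,2} = 1
G(17) = mex{1,3,2,2,3} = 0
G(18) = mex{0,4,3,3,2} = 1

1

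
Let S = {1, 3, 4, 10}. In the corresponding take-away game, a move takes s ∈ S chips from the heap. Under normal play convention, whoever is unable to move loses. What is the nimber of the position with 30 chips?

n :  0  1  2  3  4  5  6  7  8  9 10 11 12 13 14 15 16 17 18 19 20 21 22 23 24 25 26 27 28 29 30
G :  0  1  0  1  2  3  2  0  1  0  1  2  3  2  0  1  0  1  2  3  2  0  1  0  1  2  3  2  0  1  0

0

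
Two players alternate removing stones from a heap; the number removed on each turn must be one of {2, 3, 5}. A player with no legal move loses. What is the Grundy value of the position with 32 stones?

2

G(0) = 0
G(1) = mex{} = 0
G(2) = mex{0} = 1
G(3) = mex{0,0} = 1
G(4) = mex{1,0} = 2
G(5) = mex{1,1,0} = 2
G(6) = mex{2,1,0} = 3
G(7) = mex{2,2,1} = 0
G(8) = mex{3,2,1} = 0
G(9) = mex{0,3,2} = 1
G(10) = mex{0,0,2} = 1
G(11) = mex{1,0,3} = 2
G(12) = mex{1,1,0} = 2
G(13) = mex{2,1,0} = 3
G(14) = mex{2,2,1} = 0
G(15) = mex{3,2,1} = 0
G(16) = mex{0,3,2} = 1
G(17) = mex{0,0,2} = 1
G(18) = mex{1,0,3} = 2
G(19) = mex{1,1,0} = 2
G(20) = mex{2,1,0} = 3
G(21) = mex{2,2,1} = 0
G(22) = mex{3,2,1} = 0
G(23) = mex{0,3,2} = 1
G(24) = mex{0,0,2} = 1
G(25) = mex{1,0,3} = 2
G(26) = mex{1,1,0} = 2
G(27) = mex{2,1,0} = 3
G(28) = mex{2,2,1} = 0
G(29) = mex{3,2,1} = 0
G(30) = mex{0,3,2} = 1
G(31) = mex{0,0,2} = 1
G(32) = mex{1,0,3} = 2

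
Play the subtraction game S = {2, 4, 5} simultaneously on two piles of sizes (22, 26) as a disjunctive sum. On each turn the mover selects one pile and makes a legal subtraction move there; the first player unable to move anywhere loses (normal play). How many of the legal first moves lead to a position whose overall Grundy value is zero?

All piles use S = {2, 4, 5}:
G(0) = 0
G(1) = mex{} = 0
G(2) = mex{0} = 1
G(3) = mex{0} = 1
G(4) = mex{1,0} = 2
G(5) = mex{1,0,0} = 2
G(6) = mex{2,1,0} = 3
G(7) = mex{2,1,1} = 0
G(8) = mex{3,2,1} = 0
G(9) = mex{0,2,2} = 1
G(10) = mex{0,3,2} = 1
G(11) = mex{1,0,3} = 2
G(12) = mex{1,0,0} = 2
G(13) = mex{2,1,0} = 3
G(14) = mex{2,1,1} = 0
G(15) = mex{3,2,1} = 0
G(16) = mex{0,2,2} = 1
G(17) = mex{0,3,2} = 1
G(18) = mex{1,0,3} = 2
G(19) = mex{1,0,0} = 2
G(20) = mex{2,1,0} = 3
G(21) = mex{2,1,1} = 0
G(22) = mex{3,2,1} = 0
G(23) = mex{0,2,2} = 1
G(24) = mex{0,3,2} = 1
G(25) = mex{1,0,3} = 2
G(26) = mex{1,0,0} = 2
Pile A: G(22) = 0.
Pile B: G(26) = 2.
Combined Grundy value = 0 ⊕ 2 = 2.
A winning move leaves total XOR = 0, i.e. changes one component's Grundy value g to g ⊕ X where X is the current total.
Pile A: need g' = 0⊕2 = 2. Options: 22−2→G=3, 22−4→G=2, 22−5→G=1. Hits: 1.
Pile B: need g' = 2⊕2 = 0. Options: 26−2→G=1, 26−4→G=0, 26−5→G=0. Hits: 2.

3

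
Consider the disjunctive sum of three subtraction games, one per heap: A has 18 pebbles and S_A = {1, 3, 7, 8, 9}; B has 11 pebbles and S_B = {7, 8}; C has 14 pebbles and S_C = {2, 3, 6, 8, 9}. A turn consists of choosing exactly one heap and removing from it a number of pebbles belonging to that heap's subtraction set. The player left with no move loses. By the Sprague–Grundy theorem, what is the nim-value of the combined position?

0

Heap A, S = {1, 3, 7, 8, 9}:
n :  0  1  2  3  4  5  6  7  8  9 10 11 12 13 14 15 16 17 18
G :  0  1  0  1  0  1  0  1  2  3  2  3  2  3  2  3  0  1  0
G_A(18) = 0.
Heap B, S = {7, 8}:
G(0) = 0
G(1) = mex{} = 0
G(2) = mex{} = 0
G(3) = mex{} = 0
G(4) = mex{} = 0
G(5) = mex{} = 0
G(6) = mex{} = 0
G(7) = mex{0} = 1
G(8) = mex{0,0} = 1
G(9) = mex{0,0} = 1
G(10) = mex{0,0} = 1
G(11) = mex{0,0} = 1
G_B(11) = 1.
Heap C, S = {2, 3, 6, 8, 9}:
n :  0  1  2  3  4  5  6  7  8  9 10 11 12 13 14
G :  0  0  1  1  2  0  3  1  2  2  3  3  0  4  1
G_C(14) = 1.
Combined Grundy value = 0 ⊕ 1 ⊕ 1 = 0.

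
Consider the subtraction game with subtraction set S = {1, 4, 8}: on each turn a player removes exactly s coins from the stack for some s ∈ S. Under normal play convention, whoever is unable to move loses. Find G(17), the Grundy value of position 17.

0

n :  0  1  2  3  4  5  6  7  8  9 10 11 12 13 14 15 16 17
G :  0  1  0  1  2  0  1  0  1  2  3  2  0  1  0  1  2  0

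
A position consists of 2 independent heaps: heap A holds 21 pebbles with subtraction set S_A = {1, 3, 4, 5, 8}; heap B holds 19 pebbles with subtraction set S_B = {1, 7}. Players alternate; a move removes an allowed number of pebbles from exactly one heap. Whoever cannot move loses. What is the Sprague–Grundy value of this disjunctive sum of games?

0

Heap A, S = {1, 3, 4, 5, 8}:
n :  0  1  2  3  4  5  6  7  8  9 10 11 12 13 14 15 16 17 18 19 20 21
G :  0  1  0  1  2  3  2  3  4  0  1  0  1  2  3  2  3  4  0  1  0  1
G_A(21) = 1.
Heap B, S = {1, 7}:
n :  0  1  2  3  4  5  6  7  8  9 10 11 12 13 14 15 16 17 18 19
G :  0  1  0  1  0  1  0  1  0  1  0  1  0  1  0  1  0  1  0  1
G_B(19) = 1.
Combined Grundy value = 1 ⊕ 1 = 0.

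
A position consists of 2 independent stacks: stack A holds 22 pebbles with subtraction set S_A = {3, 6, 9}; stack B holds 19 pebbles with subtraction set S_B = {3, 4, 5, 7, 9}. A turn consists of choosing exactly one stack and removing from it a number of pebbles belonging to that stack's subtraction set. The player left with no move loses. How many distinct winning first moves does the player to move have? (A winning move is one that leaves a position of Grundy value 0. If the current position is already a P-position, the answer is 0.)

Stack A, S = {3, 6, 9}:
n :  0  1  2  3  4  5  6  7  8  9 10 11 12 13 14 15 16 17 18 19 20 21 22
G :  0  0  0  1  1  1  2  2  2  3  3  3  0  0  0  1  1  1  2  2  2  3  3
G_A(22) = 3.
Stack B, S = {3, 4, 5, 7, 9}:
n :  0  1  2  3  4  5  6  7  8  9 10 11 12 13 14 15 16 17 18 19
G :  0  0  0  1  1  1  2  2  2  3  3  3  0  0  0  1  1  1  2  2
G_B(19) = 2.
Combined Grundy value = 3 ⊕ 2 = 1.
A winning move leaves total XOR = 0, i.e. changes one component's Grundy value g to g ⊕ X where X is the current total.
Stack A: need g' = 3⊕1 = 2. Options: 22−3→G=2, 22−6→G=1, 22−9→G=0. Hits: 1.
Stack B: need g' = 2⊕1 = 3. Options: 19−3→G=1, 19−4→G=1, 19−5→G=0, 19−7→G=0, 19−9→G=3. Hits: 1.

2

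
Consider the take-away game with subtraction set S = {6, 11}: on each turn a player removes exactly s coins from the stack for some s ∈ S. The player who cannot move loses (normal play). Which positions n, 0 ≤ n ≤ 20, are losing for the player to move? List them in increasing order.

0, 1, 2, 3, 4, 5, 17, 18, 19, 20

G(0) = 0
G(1) = mex{} = 0
G(2) = mex{} = 0
G(3) = mex{} = 0
G(4) = mex{} = 0
G(5) = mex{} = 0
G(6) = mex{0} = 1
G(7) = mex{0} = 1
G(8) = mex{0} = 1
G(9) = mex{0} = 1
G(10) = mex{0} = 1
G(11) = mex{0,0} = 1
G(12) = mex{1,0} = 2
G(13) = mex{1,0} = 2
G(14) = mex{1,0} = 2
G(15) = mex{1,0} = 2
G(16) = mex{1,0} = 2
G(17) = mex{1,1} = 0
G(18) = mex{2,1} = 0
G(19) = mex{2,1} = 0
G(20) = mex{2,1} = 0
P-positions are exactly the n with G(n) = 0.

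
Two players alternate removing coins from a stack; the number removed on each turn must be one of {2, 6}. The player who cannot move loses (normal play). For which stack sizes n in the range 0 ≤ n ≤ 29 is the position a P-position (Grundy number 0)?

n :  0  1  2  3  4  5  6  7  8  9 10 11 12 13 14 15 16 17 18 19 20 21 22 23 24 25 26 27 28 29
G :  0  0  1  1  0  0  1  1  0  0  1  1  0  0  1  1  0  0  1  1  0  0  1  1  0  0  1  1  0  0
P-positions are exactly the n with G(n) = 0.

0, 1, 4, 5, 8, 9, 12, 13, 16, 17, 20, 21, 24, 25, 28, 29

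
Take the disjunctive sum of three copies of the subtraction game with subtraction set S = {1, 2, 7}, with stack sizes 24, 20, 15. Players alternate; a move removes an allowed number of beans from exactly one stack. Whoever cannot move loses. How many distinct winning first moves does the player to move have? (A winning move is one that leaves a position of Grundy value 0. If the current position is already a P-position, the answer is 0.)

All stacks use S = {1, 2, 7}:
n :  0  1  2  3  4  5  6  7  8  9 10 11 12 13 14 15 16 17 18 19 20 21 22 23 24
G :  0  1  2  0  1  2  0  1  2  0  1  2  0  1  2  0  1  2  0  1  2  0  1  2  0
Stack A: G(24) = 0.
Stack B: G(20) = 2.
Stack C: G(15) = 0.
Combined Grundy value = 0 ⊕ 2 ⊕ 0 = 2.
A winning move leaves total XOR = 0, i.e. changes one component's Grundy value g to g ⊕ X where X is the current total.
Stack A: need g' = 0⊕2 = 2. Options: 24−1→G=2, 24−2→G=1, 24−7→G=2. Hits: 2.
Stack B: need g' = 2⊕2 = 0. Options: 20−1→G=1, 20−2→G=0, 20−7→G=1. Hits: 1.
Stack C: need g' = 0⊕2 = 2. Options: 15−1→G=2, 15−2→G=1, 15−7→G=2. Hits: 2.

5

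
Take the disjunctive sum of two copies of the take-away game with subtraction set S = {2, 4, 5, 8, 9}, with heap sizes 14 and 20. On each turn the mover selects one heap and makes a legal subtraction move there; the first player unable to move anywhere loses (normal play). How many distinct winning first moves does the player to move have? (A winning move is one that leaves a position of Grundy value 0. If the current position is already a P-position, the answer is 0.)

0

All heaps use S = {2, 4, 5, 8, 9}:
n :  0  1  2  3  4  5  6  7  8  9 10 11 12 13 14 15 16 17 18 19 20
G :  0  0  1  1  2  2  3  0  4  1  5  2  3  0  0  1  1  2  2  3  0
Heap A: G(14) = 0.
Heap B: G(20) = 0.
Combined Grundy value = 0 ⊕ 0 = 0.
A winning move leaves total XOR = 0, i.e. changes one component's Grundy value g to g ⊕ X where X is the current total.
Heap A: target g' = 0⊕0 = 0, but every legal move changes the Grundy value (mex property), so 0 moves.
Heap B: target g' = 0⊕0 = 0, but every legal move changes the Grundy value (mex property), so 0 moves.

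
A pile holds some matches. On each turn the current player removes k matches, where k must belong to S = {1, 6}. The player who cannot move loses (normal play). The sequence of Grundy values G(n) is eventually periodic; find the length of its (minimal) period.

G(0) = 0
G(1) = mex{0} = 1
G(2) = mex{1} = 0
G(3) = mex{0} = 1
G(4) = mex{1} = 0
G(5) = mex{0} = 1
G(6) = mex{1,0} = 2
G(7) = mex{2,1} = 0
G(8) = mex{0,0} = 1
G(9) = mex{1,1} = 0
G(10) = mex{0,0} = 1
G(11) = mex{1,1} = 0
G(12) = mex{0,2} = 1
G(13) = mex{1,0} = 2
G(14) = mex{2,1} = 0
G(15) = mex{0,0} = 1
G(n+7) = G(n) holds for n = 0,…,5 (a full window of length max(S) = 6), so the sequence is purely periodic with period 7.

7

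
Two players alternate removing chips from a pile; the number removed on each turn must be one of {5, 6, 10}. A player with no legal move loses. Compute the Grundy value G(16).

0

G(0) = 0
G(1) = mex{} = 0
G(2) = mex{} = 0
G(3) = mex{} = 0
G(4) = mex{} = 0
G(5) = mex{0} = 1
G(6) = mex{0,0} = 1
G(7) = mex{0,0} = 1
G(8) = mex{0,0} = 1
G(9) = mex{0,0} = 1
G(10) = mex{1,0,0} = 2
G(11) = mex{1,1,0} = 2
G(12) = mex{1,1,0} = 2
G(13) = mex{1,1,0} = 2
G(14) = mex{1,1,0} = 2
G(15) = mex{2,1,1} = 0
G(16) = mex{2,2,1} = 0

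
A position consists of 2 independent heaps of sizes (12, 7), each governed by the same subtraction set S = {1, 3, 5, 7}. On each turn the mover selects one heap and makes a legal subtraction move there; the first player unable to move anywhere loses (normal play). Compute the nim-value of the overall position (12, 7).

1

All heaps use S = {1, 3, 5, 7}:
G(0) = 0
G(1) = mex{0} = 1
G(2) = mex{1} = 0
G(3) = mex{0,0} = 1
G(4) = mex{1,1} = 0
G(5) = mex{0,0,0} = 1
G(6) = mex{1,1,1} = 0
G(7) = mex{0,0,0,0} = 1
G(8) = mex{1,1,1,1} = 0
G(9) = mex{0,0,0,0} = 1
G(10) = mex{1,1,1,1} = 0
G(11) = mex{0,0,0,0} = 1
G(12) = mex{1,1,1,1} = 0
Heap A: G(12) = 0.
Heap B: G(7) = 1.
Combined Grundy value = 0 ⊕ 1 = 1.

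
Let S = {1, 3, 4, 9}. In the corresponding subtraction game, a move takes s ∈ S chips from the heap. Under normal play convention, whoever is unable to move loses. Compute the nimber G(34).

3

n :  0  1  2  3  4  5  6  7  8  9 10 11 12 13 14 15 16 17 18 19 20 21 22 23 24 25 26 27 28 29 30 31 32 33 34
G :  0  1  0  1  2  3  2  0  1  4  3  2  0  1  0  1  2  3  2  0  1  4  3  2  0  1  0  1  2  3  2  0  1  4  3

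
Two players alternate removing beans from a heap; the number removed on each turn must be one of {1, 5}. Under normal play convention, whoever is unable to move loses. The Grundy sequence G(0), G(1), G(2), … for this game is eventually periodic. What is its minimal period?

G(0) = 0
G(1) = mex{0} = 1
G(2) = mex{1} = 0
G(3) = mex{0} = 1
G(4) = mex{1} = 0
G(5) = mex{0,0} = 1
G(6) = mex{1,1} = 0
G(7) = mex{0,0} = 1
G(8) = mex{1,1} = 0
G(9) = mex{0,0} = 1
G(10) = mex{1,1} = 0
G(11) = mex{0,0} = 1
G(12) = mex{1,1} = 0
G(13) = mex{0,0} = 1
G(14) = mex{1,1} = 0
G(n+2) = G(n) holds for n = 0,…,4 (a full window of length max(S) = 5), so the sequence is purely periodic with period 2.

2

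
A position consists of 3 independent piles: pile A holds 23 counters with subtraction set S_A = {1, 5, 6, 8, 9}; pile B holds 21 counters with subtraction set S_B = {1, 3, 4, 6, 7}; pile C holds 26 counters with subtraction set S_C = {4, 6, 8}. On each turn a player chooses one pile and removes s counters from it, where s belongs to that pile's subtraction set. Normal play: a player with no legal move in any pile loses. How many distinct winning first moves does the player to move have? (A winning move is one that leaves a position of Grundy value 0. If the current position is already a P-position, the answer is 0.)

Pile A, S = {1, 5, 6, 8, 9}:
G(0) = 0
G(1) = mex{0} = 1
G(2) = mex{1} = 0
G(3) = mex{0} = 1
G(4) = mex{1} = 0
G(5) = mex{0,0} = 1
G(6) = mex{1,1,0} = 2
G(7) = mex{2,0,1} = 3
G(8) = mex{3,1,0,0} = 2
G(9) = mex{2,0,1,1,0} = 3
G(10) = mex{3,1,0,0,1} = 2
G(11) = mex{2,2,1,1,0} = 3
G(12) = mex{3,3,2,0,1} = 4
G(13) = mex{4,2,3,1,0} = 5
G(14) = mex{5,3,2,2,1} = 0
G(15) = mex{0,2,3,3,2} = 1
G(16) = mex{1,3,2,2,3} = 0
G(17) = mex{0,4,3,3,2} = 1
G(18) = mex{1,5,4,2,3} = 0
G(19) = mex{0,0,5,3,2} = 1
G(20) = mex{1,1,0,4,3} = 2
G(21) = mex{2,0,1,5,4} = 3
G(22) = mex{3,1,0,0,5} = 2
G(23) = mex{2,0,1,1,0} = 3
G_A(23) = 3.
Pile B, S = {1, 3, 4, 6, 7}:
n :  0  1  2  3  4  5  6  7  8  9 10 11 12 13 14 15 16 17 18 19 20 21
G :  0  1  0  1  2  3  2  3  4  5  0  1  0  1  2  3  2  3  4  5  0  1
G_B(21) = 1.
Pile C, S = {4, 6, 8}:
G(0) = 0
G(1) = mex{} = 0
G(2) = mex{} = 0
G(3) = mex{} = 0
G(4) = mex{0} = 1
G(5) = mex{0} = 1
G(6) = mex{0,0} = 1
G(7) = mex{0,0} = 1
G(8) = mex{1,0,0} = 2
G(9) = mex{1,0,0} = 2
G(10) = mex{1,1,0} = 2
G(11) = mex{1,1,0} = 2
G(12) = mex{2,1,1} = 0
G(13) = mex{2,1,1} = 0
G(14) = mex{2,2,1} = 0
G(15) = mex{2,2,1} = 0
G(16) = mex{0,2,2} = 1
G(17) = mex{0,2,2} = 1
G(18) = mex{0,0,2} = 1
G(19) = mex{0,0,2} = 1
G(20) = mex{1,0,0} = 2
G(21) = mex{1,0,0} = 2
G(22) = mex{1,1,0} = 2
G(23) = mex{1,1,0} = 2
G(24) = mex{2,1,1} = 0
G(25) = mex{2,1,1} = 0
G(26) = mex{2,2,1} = 0
G_C(26) = 0.
Combined Grundy value = 3 ⊕ 1 ⊕ 0 = 2.
A winning move leaves total XOR = 0, i.e. changes one component's Grundy value g to g ⊕ X where X is the current total.
Pile A: need g' = 3⊕2 = 1. Options: 23−1→G=2, 23−5→G=0, 23−6→G=1, 23−8→G=1, 23−9→G=0. Hits: 2.
Pile B: need g' = 1⊕2 = 3. Options: 21−1→G=0, 21−3→G=4, 21−4→G=3, 21−6→G=3, 21−7→G=2. Hits: 2.
Pile C: need g' = 0⊕2 = 2. Options: 26−4→G=2, 26−6→G=2, 26−8→G=1. Hits: 2.

6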